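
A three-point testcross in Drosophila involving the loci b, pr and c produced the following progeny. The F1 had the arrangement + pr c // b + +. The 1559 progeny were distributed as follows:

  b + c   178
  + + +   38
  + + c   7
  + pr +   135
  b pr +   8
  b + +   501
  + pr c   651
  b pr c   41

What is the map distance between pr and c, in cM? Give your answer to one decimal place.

The two rarest classes, + + c and b pr +, are the double crossovers. Comparing them with the parentals, only the pr allele has switched, so pr is the middle locus and the order is b – pr – c.
Crossovers in the pr–c interval produce the single-crossover classes + pr + and b + c (135 + 178 = 313) plus the double crossovers (15).
RF(pr–c) = (313 + 15) / 1559 = 328/1559 = 0.2104 → 21.0 cM.

21.0 cM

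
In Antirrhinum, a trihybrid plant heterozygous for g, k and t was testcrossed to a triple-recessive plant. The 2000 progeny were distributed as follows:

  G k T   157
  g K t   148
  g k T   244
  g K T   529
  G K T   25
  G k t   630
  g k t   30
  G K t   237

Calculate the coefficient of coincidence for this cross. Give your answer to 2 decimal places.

0.57

The two most frequent reciprocal classes, g K T and G k t, are the parental types, so the F1 was g K T / G k t.
The two rarest classes, G K T and g k t, are the double crossovers. Comparing them with the parentals, only the g allele has switched, so g is the middle locus and the order is k – g – t.
k–g: (481 + 55)/2000 = 0.2680; g–t: (305 + 55)/2000 = 0.1800.
Expected DCO frequency = 0.2680 × 0.1800 ≈ 0.04824; observed = 55/2000 ≈ 0.02750.
Coefficient of coincidence = 0.02750/0.04824 ≈ 0.57.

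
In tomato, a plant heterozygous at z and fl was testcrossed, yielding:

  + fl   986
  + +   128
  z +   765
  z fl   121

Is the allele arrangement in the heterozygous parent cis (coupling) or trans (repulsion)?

The two most frequent classes are + fl (986) and z + (765); these are the parental (non-recombinant) types.
So the F1 carried + fl on one chromosome and z + on the other — the recessive alleles are on opposite chromosomes (trans / repulsion).

trans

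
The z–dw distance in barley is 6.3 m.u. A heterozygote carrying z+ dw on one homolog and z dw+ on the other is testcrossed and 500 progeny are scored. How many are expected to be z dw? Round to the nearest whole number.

A map distance of 6.3 m.u. corresponds to a recombination frequency of 0.063.
The F1 is z+ dw / z dw+, so z dw is a recombinant gamete class with expected frequency r/2 = 0.063/2 = 0.0315.
Expected number = 0.0315 × 500 = 15.75 ≈ 16.

16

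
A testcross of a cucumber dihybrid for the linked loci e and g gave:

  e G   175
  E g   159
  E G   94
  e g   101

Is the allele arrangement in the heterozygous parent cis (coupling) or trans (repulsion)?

The two most frequent classes are E g (159) and e G (175); these are the parental (non-recombinant) types.
So the F1 carried E g on one chromosome and e G on the other — the recessive alleles are on opposite chromosomes (trans / repulsion).

trans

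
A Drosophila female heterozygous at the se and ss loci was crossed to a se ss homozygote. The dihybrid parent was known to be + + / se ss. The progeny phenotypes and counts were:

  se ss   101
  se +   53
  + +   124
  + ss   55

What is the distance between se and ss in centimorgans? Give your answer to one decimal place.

32.4 centimorgans

The recombinant classes are + ss and se +: 55 + 53 = 108.
Recombination frequency = 108/333 = 0.3243 ≈ 32.4%, i.e. 32.4 centimorgans.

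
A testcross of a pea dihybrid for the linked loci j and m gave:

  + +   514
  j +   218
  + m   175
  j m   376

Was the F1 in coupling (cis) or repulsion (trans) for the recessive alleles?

The two most frequent classes are + + (514) and j m (376); these are the parental (non-recombinant) types.
So the F1 carried + + on one chromosome and j m on the other — the recessive alleles are on the same chromosome (cis / coupling).

cis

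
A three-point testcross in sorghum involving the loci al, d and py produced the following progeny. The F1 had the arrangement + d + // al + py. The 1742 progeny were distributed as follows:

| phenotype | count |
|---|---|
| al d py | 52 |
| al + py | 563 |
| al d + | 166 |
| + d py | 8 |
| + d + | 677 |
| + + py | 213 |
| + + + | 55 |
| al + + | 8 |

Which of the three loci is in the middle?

py

The two rarest classes, + d py and al + +, are the double crossovers. Comparing them with the parentals, only the py allele has switched, so py is the middle locus and the order is d – py – al.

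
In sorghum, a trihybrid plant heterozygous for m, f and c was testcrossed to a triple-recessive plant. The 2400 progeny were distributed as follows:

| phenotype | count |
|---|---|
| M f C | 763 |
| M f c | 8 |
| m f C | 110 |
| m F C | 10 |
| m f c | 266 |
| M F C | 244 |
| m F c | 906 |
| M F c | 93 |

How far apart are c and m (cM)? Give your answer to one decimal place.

The two most frequent reciprocal classes, m F c and M f C, are the parental types, so the F1 was m F c / M f C.
The two rarest classes, m F C and M f c, are the double crossovers. Comparing them with the parentals, only the c allele has switched, so c is the middle locus and the order is m – c – f.
Crossovers in the m–c interval produce the single-crossover classes M F c and m f C (93 + 110 = 203) plus the double crossovers (18).
RF(m–c) = (203 + 18) / 2400 = 221/2400 = 0.0921 → 9.2 cM.

9.2 cM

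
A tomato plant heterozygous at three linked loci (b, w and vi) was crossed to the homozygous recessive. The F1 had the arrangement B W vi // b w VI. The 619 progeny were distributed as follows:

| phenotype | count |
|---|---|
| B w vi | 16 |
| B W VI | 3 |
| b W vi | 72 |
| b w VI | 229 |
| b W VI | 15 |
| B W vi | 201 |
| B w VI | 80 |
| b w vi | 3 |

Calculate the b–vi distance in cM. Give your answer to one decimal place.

The two rarest classes, B W VI and b w vi, are the double crossovers. Comparing them with the parentals, only the vi allele has switched, so vi is the middle locus and the order is w – vi – b.
Crossovers in the vi–b interval produce the single-crossover classes b W vi and B w VI (72 + 80 = 152) plus the double crossovers (6).
RF(vi–b) = (152 + 6) / 619 = 158/619 = 0.2553 → 25.5 cM.

25.5 cM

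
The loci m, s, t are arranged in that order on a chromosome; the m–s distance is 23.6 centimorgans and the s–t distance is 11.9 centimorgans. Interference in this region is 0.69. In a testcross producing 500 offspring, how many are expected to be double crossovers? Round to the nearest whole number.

4

Map distances give recombination frequencies of 0.236 and 0.119 for the two intervals.
With interference 0.69 (so coincidence = 0.31), expected double-crossover frequency = 0.236 × 0.119 × 0.31 = 0.00871.
Expected number = 0.00871 × 500 = 4.35 ≈ 4.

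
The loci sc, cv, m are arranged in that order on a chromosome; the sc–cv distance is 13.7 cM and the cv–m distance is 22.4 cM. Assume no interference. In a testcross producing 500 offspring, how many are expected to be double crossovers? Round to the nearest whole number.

15

Map distances give recombination frequencies of 0.137 and 0.224 for the two intervals.
With no interference, expected double-crossover frequency = 0.137 × 0.224 = 0.03069.
Expected number = 0.03069 × 500 = 15.34 ≈ 15.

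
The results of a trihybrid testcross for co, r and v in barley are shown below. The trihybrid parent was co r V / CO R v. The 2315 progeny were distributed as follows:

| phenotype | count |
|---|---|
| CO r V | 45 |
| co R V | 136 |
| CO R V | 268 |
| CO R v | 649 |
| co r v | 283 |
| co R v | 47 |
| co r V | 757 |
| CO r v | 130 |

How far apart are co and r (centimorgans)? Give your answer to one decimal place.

The two rarest classes, CO r V and co R v, are the double crossovers. Comparing them with the parentals, only the co allele has switched, so co is the middle locus and the order is r – co – v.
Crossovers in the r–co interval produce the single-crossover classes co R V and CO r v (136 + 130 = 266) plus the double crossovers (92).
RF(r–co) = (266 + 92) / 2315 = 358/2315 = 0.1546 → 15.5 centimorgans.

15.5 centimorgans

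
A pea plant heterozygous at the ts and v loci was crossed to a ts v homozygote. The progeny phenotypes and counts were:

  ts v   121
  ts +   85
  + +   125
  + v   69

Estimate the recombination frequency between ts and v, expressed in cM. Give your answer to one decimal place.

The two most frequent classes, + + (125) and ts v (121), are the parental types, so the F1 was + + / ts v.
The recombinant classes are + v and ts +: 69 + 85 = 154.
Recombination frequency = 154/400 = 0.3850 ≈ 38.5%, i.e. 38.5 cM.

38.5 cM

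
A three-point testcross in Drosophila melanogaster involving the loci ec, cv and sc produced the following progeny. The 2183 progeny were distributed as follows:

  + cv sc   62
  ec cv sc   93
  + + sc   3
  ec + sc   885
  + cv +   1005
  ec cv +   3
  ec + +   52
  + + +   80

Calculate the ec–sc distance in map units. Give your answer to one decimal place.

5.5 map units

The two most frequent reciprocal classes, ec + sc and + cv +, are the parental types, so the F1 was ec + sc / + cv +.
The two rarest classes, + + sc and ec cv +, are the double crossovers. Comparing them with the parentals, only the ec allele has switched, so ec is the middle locus and the order is cv – ec – sc.
Crossovers in the ec–sc interval produce the single-crossover classes ec + + and + cv sc (52 + 62 = 114) plus the double crossovers (6).
RF(ec–sc) = (114 + 6) / 2183 = 120/2183 = 0.0550 → 5.5 map units.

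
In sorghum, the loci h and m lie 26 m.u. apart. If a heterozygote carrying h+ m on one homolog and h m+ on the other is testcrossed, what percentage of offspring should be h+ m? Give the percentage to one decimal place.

37.0%

A map distance of 26 m.u. corresponds to a recombination frequency of 0.260.
The F1 is h+ m / h m+, so h+ m is a parental gamete class with expected frequency (1 − r)/2 = 0.740/2 = 0.3700.
That is 0.3700 = 37.0% of the progeny.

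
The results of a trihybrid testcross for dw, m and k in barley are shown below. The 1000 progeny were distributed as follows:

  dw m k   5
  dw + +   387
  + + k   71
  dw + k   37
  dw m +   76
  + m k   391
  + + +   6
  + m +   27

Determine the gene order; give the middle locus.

dw

The two most frequent reciprocal classes, dw + + and + m k, are the parental types, so the F1 was dw + + / + m k.
The two rarest classes, + + + and dw m k, are the double crossovers. Comparing them with the parentals, only the dw allele has switched, so dw is the middle locus and the order is k – dw – m.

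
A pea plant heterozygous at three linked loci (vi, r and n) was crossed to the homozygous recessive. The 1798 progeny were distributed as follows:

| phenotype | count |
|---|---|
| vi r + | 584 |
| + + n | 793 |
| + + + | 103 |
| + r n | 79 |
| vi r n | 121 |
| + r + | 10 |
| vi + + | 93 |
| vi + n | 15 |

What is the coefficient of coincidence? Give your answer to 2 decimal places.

The two most frequent reciprocal classes, vi r + and + + n, are the parental types, so the F1 was vi r + / + + n.
The two rarest classes, + r + and vi + n, are the double crossovers. Comparing them with the parentals, only the vi allele has switched, so vi is the middle locus and the order is n – vi – r.
n–vi: (224 + 25)/1798 = 0.1385; vi–r: (172 + 25)/1798 = 0.1096.
Expected DCO frequency = 0.1385 × 0.1096 ≈ 0.01518; observed = 25/1798 ≈ 0.01390.
Coefficient of coincidence = 0.01390/0.01518 ≈ 0.92.

0.92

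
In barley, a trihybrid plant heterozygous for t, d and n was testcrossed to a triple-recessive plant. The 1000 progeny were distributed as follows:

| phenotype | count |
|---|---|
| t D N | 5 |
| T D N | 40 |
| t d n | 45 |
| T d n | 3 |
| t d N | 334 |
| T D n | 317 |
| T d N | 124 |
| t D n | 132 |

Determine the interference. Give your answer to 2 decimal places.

The two most frequent reciprocal classes, T D n and t d N, are the parental types, so the F1 was T D n / t d N.
The two rarest classes, T d n and t D N, are the double crossovers. Comparing them with the parentals, only the d allele has switched, so d is the middle locus and the order is n – d – t.
n–d: (85 + 8)/1000 = 0.0930; d–t: (256 + 8)/1000 = 0.2640.
Expected DCO frequency = 0.0930 × 0.2640 ≈ 0.02455; observed = 8/1000 ≈ 0.00800.
Coefficient of coincidence = 0.00800/0.02455 ≈ 0.33; interference = 1 − 0.33 = 0.67.

0.67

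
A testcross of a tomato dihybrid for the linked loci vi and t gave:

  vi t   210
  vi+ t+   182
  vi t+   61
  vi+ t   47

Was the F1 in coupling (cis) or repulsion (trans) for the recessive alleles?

cis

The two most frequent classes are vi+ t+ (182) and vi t (210); these are the parental (non-recombinant) types.
So the F1 carried vi+ t+ on one chromosome and vi t on the other — the recessive alleles are on the same chromosome (cis / coupling).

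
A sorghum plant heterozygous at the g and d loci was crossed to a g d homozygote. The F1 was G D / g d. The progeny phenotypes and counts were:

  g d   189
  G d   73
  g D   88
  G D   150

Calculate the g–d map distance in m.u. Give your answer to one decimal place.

32.2 m.u.

The recombinant classes are G d and g D: 73 + 88 = 161.
Recombination frequency = 161/500 = 0.3220 ≈ 32.2%, i.e. 32.2 m.u.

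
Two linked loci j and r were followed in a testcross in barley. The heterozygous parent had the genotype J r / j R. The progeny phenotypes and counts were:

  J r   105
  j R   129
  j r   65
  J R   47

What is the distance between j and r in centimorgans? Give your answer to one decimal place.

The recombinant classes are J R and j r: 47 + 65 = 112.
Recombination frequency = 112/346 = 0.3237 ≈ 32.4%, i.e. 32.4 centimorgans.

32.4 centimorgans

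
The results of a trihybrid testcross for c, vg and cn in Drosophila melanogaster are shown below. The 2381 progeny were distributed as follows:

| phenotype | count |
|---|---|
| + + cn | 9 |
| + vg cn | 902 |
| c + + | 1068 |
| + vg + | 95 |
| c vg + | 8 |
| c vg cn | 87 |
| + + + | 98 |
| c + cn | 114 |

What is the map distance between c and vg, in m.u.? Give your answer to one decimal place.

The two most frequent reciprocal classes, c + + and + vg cn, are the parental types, so the F1 was c + + / + vg cn.
The two rarest classes, c vg + and + + cn, are the double crossovers. Comparing them with the parentals, only the vg allele has switched, so vg is the middle locus and the order is cn – vg – c.
Crossovers in the vg–c interval produce the single-crossover classes + + + and c vg cn (98 + 87 = 185) plus the double crossovers (17).
RF(vg–c) = (185 + 17) / 2381 = 202/2381 = 0.0848 → 8.5 m.u.

8.5 m.u.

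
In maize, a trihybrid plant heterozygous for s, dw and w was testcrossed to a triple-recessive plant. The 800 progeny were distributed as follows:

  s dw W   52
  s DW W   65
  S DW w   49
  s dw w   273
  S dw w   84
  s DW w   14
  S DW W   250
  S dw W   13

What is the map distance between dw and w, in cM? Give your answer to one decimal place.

The two most frequent reciprocal classes, s dw w and S DW W, are the parental types, so the F1 was s dw w / S DW W.
The two rarest classes, s DW w and S dw W, are the double crossovers. Comparing them with the parentals, only the dw allele has switched, so dw is the middle locus and the order is w – dw – s.
Crossovers in the w–dw interval produce the single-crossover classes s dw W and S DW w (52 + 49 = 101) plus the double crossovers (27).
RF(w–dw) = (101 + 27) / 800 = 128/800 = 0.1600 → 16.0 cM.

16.0 cM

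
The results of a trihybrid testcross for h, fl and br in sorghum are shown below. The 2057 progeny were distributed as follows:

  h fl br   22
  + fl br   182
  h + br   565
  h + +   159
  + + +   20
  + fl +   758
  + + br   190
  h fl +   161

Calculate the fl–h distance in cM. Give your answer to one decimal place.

19.1 cM

The two most frequent reciprocal classes, h + br and + fl +, are the parental types, so the F1 was h + br / + fl +.
The two rarest classes, h fl br and + + +, are the double crossovers. Comparing them with the parentals, only the fl allele has switched, so fl is the middle locus and the order is h – fl – br.
Crossovers in the h–fl interval produce the single-crossover classes + + br and h fl + (190 + 161 = 351) plus the double crossovers (42).
RF(h–fl) = (351 + 42) / 2057 = 393/2057 = 0.1911 → 19.1 cM.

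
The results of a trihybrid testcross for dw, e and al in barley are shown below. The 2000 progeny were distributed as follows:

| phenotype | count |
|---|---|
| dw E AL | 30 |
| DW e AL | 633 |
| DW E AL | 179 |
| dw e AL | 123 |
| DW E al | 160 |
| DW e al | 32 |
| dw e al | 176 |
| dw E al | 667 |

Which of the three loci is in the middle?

al

The two most frequent reciprocal classes, DW e AL and dw E al, are the parental types, so the F1 was DW e AL / dw E al.
The two rarest classes, DW e al and dw E AL, are the double crossovers. Comparing them with the parentals, only the al allele has switched, so al is the middle locus and the order is dw – al – e.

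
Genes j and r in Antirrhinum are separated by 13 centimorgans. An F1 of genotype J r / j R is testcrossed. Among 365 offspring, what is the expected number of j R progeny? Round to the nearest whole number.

A map distance of 13 centimorgans corresponds to a recombination frequency of 0.130.
The F1 is J r / j R, so j R is a parental gamete class with expected frequency (1 − r)/2 = 0.870/2 = 0.4350.
Expected number = 0.4350 × 365 = 158.78 ≈ 159.

159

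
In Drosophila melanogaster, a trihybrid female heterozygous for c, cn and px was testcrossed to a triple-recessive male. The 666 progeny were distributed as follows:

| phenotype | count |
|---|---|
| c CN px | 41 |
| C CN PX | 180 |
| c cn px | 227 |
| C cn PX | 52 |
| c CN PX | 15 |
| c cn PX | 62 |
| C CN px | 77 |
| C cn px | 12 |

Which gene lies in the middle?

The two most frequent reciprocal classes, c cn px and C CN PX, are the parental types, so the F1 was c cn px / C CN PX.
The two rarest classes, C cn px and c CN PX, are the double crossovers. Comparing them with the parentals, only the c allele has switched, so c is the middle locus and the order is cn – c – px.

c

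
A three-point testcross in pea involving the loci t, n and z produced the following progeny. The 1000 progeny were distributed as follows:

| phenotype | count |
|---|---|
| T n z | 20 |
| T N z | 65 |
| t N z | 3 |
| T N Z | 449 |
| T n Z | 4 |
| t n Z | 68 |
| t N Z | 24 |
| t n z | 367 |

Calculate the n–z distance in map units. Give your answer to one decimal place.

The two most frequent reciprocal classes, t n z and T N Z, are the parental types, so the F1 was t n z / T N Z.
The two rarest classes, t N z and T n Z, are the double crossovers. Comparing them with the parentals, only the n allele has switched, so n is the middle locus and the order is z – n – t.
Crossovers in the z–n interval produce the single-crossover classes t n Z and T N z (68 + 65 = 133) plus the double crossovers (7).
RF(z–n) = (133 + 7) / 1000 = 140/1000 = 0.1400 → 14.0 map units.

14.0 map units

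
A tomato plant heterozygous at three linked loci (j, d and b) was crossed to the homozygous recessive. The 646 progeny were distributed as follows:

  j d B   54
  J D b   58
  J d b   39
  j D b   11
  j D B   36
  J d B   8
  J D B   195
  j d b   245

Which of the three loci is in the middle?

d

The two most frequent reciprocal classes, j d b and J D B, are the parental types, so the F1 was j d b / J D B.
The two rarest classes, j D b and J d B, are the double crossovers. Comparing them with the parentals, only the d allele has switched, so d is the middle locus and the order is j – d – b.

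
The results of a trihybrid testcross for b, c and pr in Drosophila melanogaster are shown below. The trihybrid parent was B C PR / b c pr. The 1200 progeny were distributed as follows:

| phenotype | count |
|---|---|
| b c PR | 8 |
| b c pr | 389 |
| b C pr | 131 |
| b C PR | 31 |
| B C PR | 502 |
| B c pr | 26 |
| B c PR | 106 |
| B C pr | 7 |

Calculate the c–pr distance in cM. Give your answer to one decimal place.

The two rarest classes, B C pr and b c PR, are the double crossovers. Comparing them with the parentals, only the pr allele has switched, so pr is the middle locus and the order is c – pr – b.
Crossovers in the c–pr interval produce the single-crossover classes B c PR and b C pr (106 + 131 = 237) plus the double crossovers (15).
RF(c–pr) = (237 + 15) / 1200 = 252/1200 = 0.2100 → 21.0 cM.

21.0 cM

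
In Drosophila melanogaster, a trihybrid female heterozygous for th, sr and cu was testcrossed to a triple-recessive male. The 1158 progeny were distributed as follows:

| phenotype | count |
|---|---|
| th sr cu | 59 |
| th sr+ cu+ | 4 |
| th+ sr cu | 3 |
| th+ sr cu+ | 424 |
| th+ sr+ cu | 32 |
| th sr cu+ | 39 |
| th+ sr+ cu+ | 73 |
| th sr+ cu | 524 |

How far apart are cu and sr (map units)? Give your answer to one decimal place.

The two most frequent reciprocal classes, th sr+ cu and th+ sr cu+, are the parental types, so the F1 was th sr+ cu / th+ sr cu+.
The two rarest classes, th sr+ cu+ and th+ sr cu, are the double crossovers. Comparing them with the parentals, only the cu allele has switched, so cu is the middle locus and the order is sr – cu – th.
Crossovers in the sr–cu interval produce the single-crossover classes th sr cu and th+ sr+ cu+ (59 + 73 = 132) plus the double crossovers (7).
RF(sr–cu) = (132 + 7) / 1158 = 139/1158 = 0.1200 → 12.0 map units.

12.0 map units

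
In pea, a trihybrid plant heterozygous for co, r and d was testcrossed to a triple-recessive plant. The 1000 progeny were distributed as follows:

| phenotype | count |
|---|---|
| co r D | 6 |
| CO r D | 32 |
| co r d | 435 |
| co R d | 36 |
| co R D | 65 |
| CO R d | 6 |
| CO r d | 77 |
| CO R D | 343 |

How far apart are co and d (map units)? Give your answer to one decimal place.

The two most frequent reciprocal classes, CO R D and co r d, are the parental types, so the F1 was CO R D / co r d.
The two rarest classes, CO R d and co r D, are the double crossovers. Comparing them with the parentals, only the d allele has switched, so d is the middle locus and the order is co – d – r.
Crossovers in the co–d interval produce the single-crossover classes co R D and CO r d (65 + 77 = 142) plus the double crossovers (12).
RF(co–d) = (142 + 12) / 1000 = 154/1000 = 0.1540 → 15.4 map units.

15.4 map units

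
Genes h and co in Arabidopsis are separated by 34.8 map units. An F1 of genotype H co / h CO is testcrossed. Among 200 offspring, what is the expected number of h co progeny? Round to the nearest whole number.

35

A map distance of 34.8 map units corresponds to a recombination frequency of 0.348.
The F1 is H co / h CO, so h co is a recombinant gamete class with expected frequency r/2 = 0.348/2 = 0.1740.
Expected number = 0.1740 × 200 = 34.80 ≈ 35.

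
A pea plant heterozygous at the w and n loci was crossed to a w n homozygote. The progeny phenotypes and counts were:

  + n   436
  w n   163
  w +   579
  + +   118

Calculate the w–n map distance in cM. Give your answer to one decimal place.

21.7 cM

The two most frequent classes, + n (436) and w + (579), are the parental types, so the F1 was + n / w +.
The recombinant classes are + + and w n: 118 + 163 = 281.
Recombination frequency = 281/1296 = 0.2168 ≈ 21.7%, i.e. 21.7 cM.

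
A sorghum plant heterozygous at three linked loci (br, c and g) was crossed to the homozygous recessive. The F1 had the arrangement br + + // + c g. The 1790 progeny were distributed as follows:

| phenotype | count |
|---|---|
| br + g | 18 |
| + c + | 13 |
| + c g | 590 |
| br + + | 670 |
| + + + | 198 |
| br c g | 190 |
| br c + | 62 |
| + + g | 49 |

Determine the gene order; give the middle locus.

The two rarest classes, br + g and + c +, are the double crossovers. Comparing them with the parentals, only the g allele has switched, so g is the middle locus and the order is br – g – c.

g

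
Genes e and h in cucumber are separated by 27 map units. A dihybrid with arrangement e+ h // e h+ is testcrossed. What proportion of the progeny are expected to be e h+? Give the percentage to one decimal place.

36.5%

A map distance of 27 map units corresponds to a recombination frequency of 0.270.
The F1 is e+ h / e h+, so e h+ is a parental gamete class with expected frequency (1 − r)/2 = 0.730/2 = 0.3650.
That is 0.3650 = 36.5% of the progeny.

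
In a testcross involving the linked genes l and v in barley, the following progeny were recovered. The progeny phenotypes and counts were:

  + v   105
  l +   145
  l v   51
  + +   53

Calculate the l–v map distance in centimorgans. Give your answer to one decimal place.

The two most frequent classes, + v (105) and l + (145), are the parental types, so the F1 was + v / l +.
The recombinant classes are + + and l v: 53 + 51 = 104.
Recombination frequency = 104/354 = 0.2938 ≈ 29.4%, i.e. 29.4 centimorgans.

29.4 centimorgans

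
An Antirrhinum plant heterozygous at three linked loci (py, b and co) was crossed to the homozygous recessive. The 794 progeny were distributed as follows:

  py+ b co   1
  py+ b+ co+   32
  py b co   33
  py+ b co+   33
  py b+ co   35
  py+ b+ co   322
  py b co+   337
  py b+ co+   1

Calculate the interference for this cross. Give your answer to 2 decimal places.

0.66

The two most frequent reciprocal classes, py+ b+ co and py b co+, are the parental types, so the F1 was py+ b+ co / py b co+.
The two rarest classes, py+ b co and py b+ co+, are the double crossovers. Comparing them with the parentals, only the b allele has switched, so b is the middle locus and the order is co – b – py.
co–b: (65 + 2)/794 = 0.0844; b–py: (68 + 2)/794 = 0.0882.
Expected DCO frequency = 0.0844 × 0.0882 ≈ 0.00744; observed = 2/794 ≈ 0.00252.
Coefficient of coincidence = 0.00252/0.00744 ≈ 0.34; interference = 1 − 0.34 = 0.66.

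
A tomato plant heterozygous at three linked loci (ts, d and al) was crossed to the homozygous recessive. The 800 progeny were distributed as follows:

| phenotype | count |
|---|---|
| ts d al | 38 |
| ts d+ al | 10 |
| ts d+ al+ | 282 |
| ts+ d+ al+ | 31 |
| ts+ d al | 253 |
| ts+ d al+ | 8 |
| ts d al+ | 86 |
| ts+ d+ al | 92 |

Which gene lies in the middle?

The two most frequent reciprocal classes, ts d+ al+ and ts+ d al, are the parental types, so the F1 was ts d+ al+ / ts+ d al.
The two rarest classes, ts d+ al and ts+ d al+, are the double crossovers. Comparing them with the parentals, only the al allele has switched, so al is the middle locus and the order is d – al – ts.

al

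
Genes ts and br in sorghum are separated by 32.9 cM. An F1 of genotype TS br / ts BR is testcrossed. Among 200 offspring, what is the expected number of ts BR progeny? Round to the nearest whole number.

A map distance of 32.9 cM corresponds to a recombination frequency of 0.329.
The F1 is TS br / ts BR, so ts BR is a parental gamete class with expected frequency (1 − r)/2 = 0.671/2 = 0.3355.
Expected number = 0.3355 × 200 = 67.10 ≈ 67.

67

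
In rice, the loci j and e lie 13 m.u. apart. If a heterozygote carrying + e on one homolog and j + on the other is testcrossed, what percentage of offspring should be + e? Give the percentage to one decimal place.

A map distance of 13 m.u. corresponds to a recombination frequency of 0.130.
The F1 is + e / j +, so + e is a parental gamete class with expected frequency (1 − r)/2 = 0.870/2 = 0.4350.
That is 0.4350 = 43.5% of the progeny.

43.5%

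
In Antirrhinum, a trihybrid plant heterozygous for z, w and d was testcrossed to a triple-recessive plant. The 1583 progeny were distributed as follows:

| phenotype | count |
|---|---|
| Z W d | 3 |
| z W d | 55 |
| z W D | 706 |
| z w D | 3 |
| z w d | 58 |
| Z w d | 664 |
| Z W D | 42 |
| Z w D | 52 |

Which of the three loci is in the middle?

w

The two most frequent reciprocal classes, Z w d and z W D, are the parental types, so the F1 was Z w d / z W D.
The two rarest classes, Z W d and z w D, are the double crossovers. Comparing them with the parentals, only the w allele has switched, so w is the middle locus and the order is d – w – z.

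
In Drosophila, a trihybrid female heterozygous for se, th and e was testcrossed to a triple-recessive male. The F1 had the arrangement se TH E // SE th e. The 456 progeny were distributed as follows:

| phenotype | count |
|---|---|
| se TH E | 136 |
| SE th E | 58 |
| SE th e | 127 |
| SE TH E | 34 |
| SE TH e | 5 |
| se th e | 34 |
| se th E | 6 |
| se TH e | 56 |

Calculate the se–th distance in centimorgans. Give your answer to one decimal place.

The two rarest classes, se th E and SE TH e, are the double crossovers. Comparing them with the parentals, only the th allele has switched, so th is the middle locus and the order is se – th – e.
Crossovers in the se–th interval produce the single-crossover classes SE TH E and se th e (34 + 34 = 68) plus the double crossovers (11).
RF(se–th) = (68 + 11) / 456 = 79/456 = 0.1732 → 17.3 centimorgans.

17.3 centimorgans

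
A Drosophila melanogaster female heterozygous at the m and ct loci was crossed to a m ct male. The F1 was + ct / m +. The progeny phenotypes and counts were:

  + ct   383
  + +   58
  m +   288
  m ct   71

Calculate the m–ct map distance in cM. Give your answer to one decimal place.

The recombinant classes are + + and m ct: 58 + 71 = 129.
Recombination frequency = 129/800 = 0.1613 ≈ 16.1%, i.e. 16.1 cM.

16.1 cM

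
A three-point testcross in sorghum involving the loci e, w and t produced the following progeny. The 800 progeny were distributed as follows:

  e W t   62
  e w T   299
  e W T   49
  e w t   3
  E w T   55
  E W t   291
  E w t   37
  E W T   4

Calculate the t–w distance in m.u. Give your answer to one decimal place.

11.6 m.u.

The two most frequent reciprocal classes, e w T and E W t, are the parental types, so the F1 was e w T / E W t.
The two rarest classes, e w t and E W T, are the double crossovers. Comparing them with the parentals, only the t allele has switched, so t is the middle locus and the order is w – t – e.
Crossovers in the w–t interval produce the single-crossover classes e W T and E w t (49 + 37 = 86) plus the double crossovers (7).
RF(w–t) = (86 + 7) / 800 = 93/800 = 0.1163 → 11.6 m.u.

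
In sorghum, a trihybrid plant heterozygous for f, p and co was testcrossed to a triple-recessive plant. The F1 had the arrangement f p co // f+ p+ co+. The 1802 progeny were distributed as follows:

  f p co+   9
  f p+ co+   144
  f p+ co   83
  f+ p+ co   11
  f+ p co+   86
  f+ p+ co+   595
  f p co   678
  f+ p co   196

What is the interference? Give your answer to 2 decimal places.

The two rarest classes, f p co+ and f+ p+ co, are the double crossovers. Comparing them with the parentals, only the co allele has switched, so co is the middle locus and the order is p – co – f.
p–co: (169 + 20)/1802 = 0.1049; co–f: (340 + 20)/1802 = 0.1998.
Expected DCO frequency = 0.1049 × 0.1998 ≈ 0.02096; observed = 20/1802 ≈ 0.01110.
Coefficient of coincidence = 0.01110/0.02096 ≈ 0.53; interference = 1 − 0.53 = 0.47.

0.47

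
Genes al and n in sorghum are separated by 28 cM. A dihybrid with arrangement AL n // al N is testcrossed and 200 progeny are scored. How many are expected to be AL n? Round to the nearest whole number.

72

A map distance of 28 cM corresponds to a recombination frequency of 0.280.
The F1 is AL n / al N, so AL n is a parental gamete class with expected frequency (1 − r)/2 = 0.720/2 = 0.3600.
Expected number = 0.3600 × 200 = 72.00 ≈ 72.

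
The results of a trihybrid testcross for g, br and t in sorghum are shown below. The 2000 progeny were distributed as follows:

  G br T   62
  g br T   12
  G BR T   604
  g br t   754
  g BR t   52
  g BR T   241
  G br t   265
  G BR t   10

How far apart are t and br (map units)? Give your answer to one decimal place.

6.8 map units

The two most frequent reciprocal classes, g br t and G BR T, are the parental types, so the F1 was g br t / G BR T.
The two rarest classes, g br T and G BR t, are the double crossovers. Comparing them with the parentals, only the t allele has switched, so t is the middle locus and the order is g – t – br.
Crossovers in the t–br interval produce the single-crossover classes g BR t and G br T (52 + 62 = 114) plus the double crossovers (22).
RF(t–br) = (114 + 22) / 2000 = 136/2000 = 0.0680 → 6.8 map units.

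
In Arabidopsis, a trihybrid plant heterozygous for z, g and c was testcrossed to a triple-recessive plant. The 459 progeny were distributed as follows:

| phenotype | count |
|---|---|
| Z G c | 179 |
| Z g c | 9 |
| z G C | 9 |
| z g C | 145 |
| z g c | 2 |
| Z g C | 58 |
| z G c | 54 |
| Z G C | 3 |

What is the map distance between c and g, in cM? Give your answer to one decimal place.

The two most frequent reciprocal classes, z g C and Z G c, are the parental types, so the F1 was z g C / Z G c.
The two rarest classes, z g c and Z G C, are the double crossovers. Comparing them with the parentals, only the c allele has switched, so c is the middle locus and the order is z – c – g.
Crossovers in the c–g interval produce the single-crossover classes z G C and Z g c (9 + 9 = 18) plus the double crossovers (5).
RF(c–g) = (18 + 5) / 459 = 23/459 = 0.0501 → 5.0 cM.

5.0 cM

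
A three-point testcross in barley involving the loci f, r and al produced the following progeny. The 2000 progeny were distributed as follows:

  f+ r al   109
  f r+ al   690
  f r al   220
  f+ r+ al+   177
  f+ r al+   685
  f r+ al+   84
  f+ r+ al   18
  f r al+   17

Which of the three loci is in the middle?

The two most frequent reciprocal classes, f r+ al and f+ r al+, are the parental types, so the F1 was f r+ al / f+ r al+.
The two rarest classes, f+ r+ al and f r al+, are the double crossovers. Comparing them with the parentals, only the f allele has switched, so f is the middle locus and the order is al – f – r.

f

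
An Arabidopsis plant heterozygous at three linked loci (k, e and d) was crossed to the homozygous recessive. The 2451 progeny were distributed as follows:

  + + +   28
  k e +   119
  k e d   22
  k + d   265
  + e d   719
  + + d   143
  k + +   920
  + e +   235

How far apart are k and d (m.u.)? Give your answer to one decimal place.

22.4 m.u.

The two most frequent reciprocal classes, + e d and k + +, are the parental types, so the F1 was + e d / k + +.
The two rarest classes, k e d and + + +, are the double crossovers. Comparing them with the parentals, only the k allele has switched, so k is the middle locus and the order is d – k – e.
Crossovers in the d–k interval produce the single-crossover classes + e + and k + d (235 + 265 = 500) plus the double crossovers (50).
RF(d–k) = (500 + 50) / 2451 = 550/2451 = 0.2244 → 22.4 m.u.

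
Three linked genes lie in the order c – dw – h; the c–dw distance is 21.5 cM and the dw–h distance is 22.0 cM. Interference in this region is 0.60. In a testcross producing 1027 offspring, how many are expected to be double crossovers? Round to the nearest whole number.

Map distances give recombination frequencies of 0.215 and 0.220 for the two intervals.
With interference 0.60 (so coincidence = 0.40), expected double-crossover frequency = 0.215 × 0.220 × 0.40 = 0.01892.
Expected number = 0.01892 × 1027 = 19.43 ≈ 19.

19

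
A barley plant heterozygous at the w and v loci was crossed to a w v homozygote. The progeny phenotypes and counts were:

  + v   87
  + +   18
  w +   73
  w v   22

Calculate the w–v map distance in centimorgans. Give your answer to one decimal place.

20.0 centimorgans

The two most frequent classes, + v (87) and w + (73), are the parental types, so the F1 was + v / w +.
The recombinant classes are + + and w v: 18 + 22 = 40.
Recombination frequency = 40/200 = 0.2000 ≈ 20.0%, i.e. 20.0 centimorgans.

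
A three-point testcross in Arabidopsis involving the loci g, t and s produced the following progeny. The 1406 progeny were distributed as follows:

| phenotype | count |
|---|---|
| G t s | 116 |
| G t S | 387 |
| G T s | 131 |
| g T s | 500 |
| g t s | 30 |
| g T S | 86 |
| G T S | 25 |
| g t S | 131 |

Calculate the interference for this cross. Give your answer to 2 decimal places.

0.05

The two most frequent reciprocal classes, G t S and g T s, are the parental types, so the F1 was G t S / g T s.
The two rarest classes, G T S and g t s, are the double crossovers. Comparing them with the parentals, only the t allele has switched, so t is the middle locus and the order is g – t – s.
g–t: (262 + 55)/1406 = 0.2255; t–s: (202 + 55)/1406 = 0.1828.
Expected DCO frequency = 0.2255 × 0.1828 ≈ 0.04122; observed = 55/1406 ≈ 0.03912.
Coefficient of coincidence = 0.03912/0.04122 ≈ 0.95; interference = 1 − 0.95 = 0.05.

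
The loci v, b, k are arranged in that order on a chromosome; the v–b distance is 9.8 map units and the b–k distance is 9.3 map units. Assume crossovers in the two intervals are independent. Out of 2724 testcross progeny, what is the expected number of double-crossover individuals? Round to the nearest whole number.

25

Map distances give recombination frequencies of 0.098 and 0.093 for the two intervals.
With no interference, expected double-crossover frequency = 0.098 × 0.093 = 0.00911.
Expected number = 0.00911 × 2724 = 24.83 ≈ 25.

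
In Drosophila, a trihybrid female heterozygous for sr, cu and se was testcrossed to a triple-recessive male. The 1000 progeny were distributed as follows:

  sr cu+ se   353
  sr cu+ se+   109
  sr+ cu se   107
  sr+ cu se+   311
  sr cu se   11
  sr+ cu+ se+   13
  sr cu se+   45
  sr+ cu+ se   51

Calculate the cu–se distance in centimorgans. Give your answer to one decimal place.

The two most frequent reciprocal classes, sr cu+ se and sr+ cu se+, are the parental types, so the F1 was sr cu+ se / sr+ cu se+.
The two rarest classes, sr cu se and sr+ cu+ se+, are the double crossovers. Comparing them with the parentals, only the cu allele has switched, so cu is the middle locus and the order is se – cu – sr.
Crossovers in the se–cu interval produce the single-crossover classes sr cu+ se+ and sr+ cu se (109 + 107 = 216) plus the double crossovers (24).
RF(se–cu) = (216 + 24) / 1000 = 240/1000 = 0.2400 → 24.0 centimorgans.

24.0 centimorgans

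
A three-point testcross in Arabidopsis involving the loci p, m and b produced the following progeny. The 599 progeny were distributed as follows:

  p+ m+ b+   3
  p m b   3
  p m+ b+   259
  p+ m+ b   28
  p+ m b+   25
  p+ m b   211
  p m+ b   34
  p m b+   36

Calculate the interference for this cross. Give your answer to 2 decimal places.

0.21

The two most frequent reciprocal classes, p m+ b+ and p+ m b, are the parental types, so the F1 was p m+ b+ / p+ m b.
The two rarest classes, p+ m+ b+ and p m b, are the double crossovers. Comparing them with the parentals, only the p allele has switched, so p is the middle locus and the order is b – p – m.
b–p: (59 + 6)/599 = 0.1085; p–m: (64 + 6)/599 = 0.1169.
Expected DCO frequency = 0.1085 × 0.1169 ≈ 0.01268; observed = 6/599 ≈ 0.01002.
Coefficient of coincidence = 0.01002/0.01268 ≈ 0.79; interference = 1 − 0.79 = 0.21.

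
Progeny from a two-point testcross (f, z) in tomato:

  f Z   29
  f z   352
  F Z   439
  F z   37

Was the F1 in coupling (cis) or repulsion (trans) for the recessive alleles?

cis

The two most frequent classes are F Z (439) and f z (352); these are the parental (non-recombinant) types.
So the F1 carried F Z on one chromosome and f z on the other — the recessive alleles are on the same chromosome (cis / coupling).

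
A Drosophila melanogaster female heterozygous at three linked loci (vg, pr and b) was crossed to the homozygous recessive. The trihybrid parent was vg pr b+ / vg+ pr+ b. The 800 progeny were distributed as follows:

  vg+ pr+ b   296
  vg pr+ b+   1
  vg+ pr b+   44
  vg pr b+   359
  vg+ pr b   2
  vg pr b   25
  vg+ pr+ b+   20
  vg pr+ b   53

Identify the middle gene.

The two rarest classes, vg pr+ b+ and vg+ pr b, are the double crossovers. Comparing them with the parentals, only the pr allele has switched, so pr is the middle locus and the order is b – pr – vg.

pr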